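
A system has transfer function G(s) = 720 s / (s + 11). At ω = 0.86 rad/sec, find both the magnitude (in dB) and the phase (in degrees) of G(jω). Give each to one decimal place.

|j0.86| = 0.86
|j0.86 + 11| = √(0.86² + 11²) = 11.03
|G(j0.86)| = 720 × 0.86 / 11.03 = 56.12
20 log₁₀(56.12) = 34.98 dB
∠(j0.86) = 90.00°
∠(j0.86 + 11) = arctan(0.86/11) = 4.47°
∠G(j0.86) = 90.00° − 4.47° = 85.53°

|G| = 35.0 dB, ∠G = 85.5°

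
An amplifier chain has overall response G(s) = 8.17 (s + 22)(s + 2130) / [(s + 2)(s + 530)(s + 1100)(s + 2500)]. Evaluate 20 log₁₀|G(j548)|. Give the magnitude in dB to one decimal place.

|j548 + 22| = √(548² + 22²) = 548.4
|j548 + 2130| = √(548² + 2130²) = 2199
|j548 + 2| = √(548² + 2²) = 548
|j548 + 530| = √(548² + 530²) = 762.4
|j548 + 1100| = √(548² + 1100²) = 1229
|j548 + 2500| = √(548² + 2500²) = 2559
|G(j548)| = 8.17 × 548.4 × 2199 / (548 × 762.4 × 1229 × 2559) = 7.4996e-06
20 log₁₀(7.4996e-06) = -102.50 dB

-102.5 dB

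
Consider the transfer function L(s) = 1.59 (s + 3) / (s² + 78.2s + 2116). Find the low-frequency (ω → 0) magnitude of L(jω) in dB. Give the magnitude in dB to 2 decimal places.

L(0) = 1.59 × 3 / 2116 = 0.0022543
20 log₁₀(0.0022543) = -52.940 dB

-52.94 dB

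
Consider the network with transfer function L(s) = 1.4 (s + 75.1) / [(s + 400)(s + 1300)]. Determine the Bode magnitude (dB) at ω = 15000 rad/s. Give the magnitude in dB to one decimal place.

|j15000 + 75.1| = √(15000² + 75.1²) = 1.5e+04
|j15000 + 400| = √(15000² + 400²) = 1.501e+04
|j15000 + 1300| = √(15000² + 1300²) = 1.506e+04
|L(j15000)| = 1.4 × 1.5e+04 / (1.501e+04 × 1.506e+04) = 9.2953e-05
20 log₁₀(9.2953e-05) = -80.63 dB

-80.6 dB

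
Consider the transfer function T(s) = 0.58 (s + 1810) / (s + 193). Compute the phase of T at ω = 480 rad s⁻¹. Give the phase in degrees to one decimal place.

∠(j480 + 1810) = arctan(480/1810) = 14.85°
∠(j480 + 193) = arctan(480/193) = 68.10°
∠T(j480) = 14.85° − 68.10° = -53.24°

-53.2°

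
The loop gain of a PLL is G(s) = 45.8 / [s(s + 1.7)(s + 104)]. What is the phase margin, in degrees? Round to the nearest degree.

Gain crossover: |G(jω)| = 1 at ω ≈ 0.256 rad/sec.
∠G(j0.256) = −90° − arctan(0.256/1.7) − arctan(0.256/104) ≈ -98.71°
PM = 180° + (-98.71°) = 81.29°

81°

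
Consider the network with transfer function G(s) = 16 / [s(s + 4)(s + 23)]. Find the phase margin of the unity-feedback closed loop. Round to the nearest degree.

Gain crossover: |G(jω)| = 1 at ω ≈ 0.174 rad/s.
∠G(j0.174) = −90° − arctan(0.174/4) − arctan(0.174/23) ≈ -92.92°
PM = 180° + (-92.92°) = 87.08°

87°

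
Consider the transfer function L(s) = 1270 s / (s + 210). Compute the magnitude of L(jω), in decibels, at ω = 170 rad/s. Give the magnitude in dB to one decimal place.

58.1 dB

|j170| = 170
|j170 + 210| = √(170² + 210²) = 270.2
|L(j170)| = 1270 × 170 / 270.2 = 799.08
20 log₁₀(799.08) = 58.05 dB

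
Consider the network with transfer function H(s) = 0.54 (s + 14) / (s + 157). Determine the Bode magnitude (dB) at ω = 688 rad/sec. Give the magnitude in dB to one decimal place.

|j688 + 14| = √(688² + 14²) = 688.1
|j688 + 157| = √(688² + 157²) = 705.7
|H(j688)| = 0.54 × 688.1 / 705.7 = 0.52658
20 log₁₀(0.52658) = -5.57 dB

-5.6 dB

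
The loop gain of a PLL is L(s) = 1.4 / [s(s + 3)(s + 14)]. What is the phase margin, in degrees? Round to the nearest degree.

89°

Gain crossover: |L(jω)| = 1 at ω ≈ 0.0333 rad/s.
∠L(j0.0333) = −90° − arctan(0.0333/3) − arctan(0.0333/14) ≈ -90.77°
PM = 180° + (-90.77°) = 89.23°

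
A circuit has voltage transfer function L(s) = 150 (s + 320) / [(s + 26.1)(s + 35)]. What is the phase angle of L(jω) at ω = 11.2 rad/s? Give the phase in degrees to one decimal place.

∠(j11.2 + 320) = arctan(11.2/320) = 2.00°
∠(j11.2 + 26.1) = arctan(11.2/26.1) = 23.23°
∠(j11.2 + 35) = arctan(11.2/35) = 17.74°
∠L(j11.2) = 2.00° − (23.23° + 17.74°) = -38.97°

-39.0°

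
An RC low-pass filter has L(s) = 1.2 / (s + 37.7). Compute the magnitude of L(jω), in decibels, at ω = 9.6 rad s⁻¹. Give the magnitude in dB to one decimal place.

|j9.6 + 37.7| = √(9.6² + 37.7²) = 38.9
|L(j9.6)| = 1.2 / 38.9 = 0.030846
20 log₁₀(0.030846) = -30.22 dB

-30.2 dB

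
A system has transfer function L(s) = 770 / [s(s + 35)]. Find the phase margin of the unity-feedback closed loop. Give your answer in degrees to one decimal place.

61.2°

Gain crossover: |L(jω)| = 1 at ω ≈ 19.3 rad/s.
∠L(j19.3) = −90° − arctan(19.3/35) ≈ -118.84°
PM = 180° + (-118.84°) = 61.16°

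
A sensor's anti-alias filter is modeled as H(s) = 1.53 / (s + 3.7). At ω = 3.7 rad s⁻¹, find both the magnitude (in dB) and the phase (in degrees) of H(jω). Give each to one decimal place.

|j3.7 + 3.7| = √(3.7² + 3.7²) = 5.233
|H(j3.7)| = 1.53 / 5.233 = 0.2924
20 log₁₀(0.2924) = -10.68 dB
∠(j3.7 + 3.7) = arctan(3.7/3.7) = 45.00°
∠H(j3.7) = −45.00° = -45.00°

|H| = -10.7 dB, ∠H = -45.0°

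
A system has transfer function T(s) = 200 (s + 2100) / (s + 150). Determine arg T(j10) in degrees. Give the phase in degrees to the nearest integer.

∠(j10 + 2100) = arctan(10/2100) = 0.27°
∠(j10 + 150) = arctan(10/150) = 3.81°
∠T(j10) = 0.27° − 3.81° = -3.54°

-4°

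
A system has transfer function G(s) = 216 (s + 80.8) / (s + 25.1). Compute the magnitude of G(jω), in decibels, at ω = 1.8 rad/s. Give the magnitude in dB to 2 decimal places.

56.82 dB

|j1.8 + 80.8| = √(1.8² + 80.8²) = 80.82
|j1.8 + 25.1| = √(1.8² + 25.1²) = 25.16
|G(j1.8)| = 216 × 80.82 / 25.16 = 693.72
20 log₁₀(693.72) = 56.824 dB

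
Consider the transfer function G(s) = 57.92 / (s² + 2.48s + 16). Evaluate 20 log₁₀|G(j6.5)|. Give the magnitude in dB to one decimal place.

|(j6.5)² + 2.48(j6.5) + 16| = |-26.25 + j16.12| = 30.8
|G(j6.5)| = 57.92 / 30.8 = 1.8802
20 log₁₀(1.8802) = 5.48 dB

5.5 dB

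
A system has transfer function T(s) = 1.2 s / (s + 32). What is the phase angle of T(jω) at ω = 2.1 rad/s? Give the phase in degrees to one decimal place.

86.2 deg

∠(j2.1) = 90.00°
∠(j2.1 + 32) = arctan(2.1/32) = 3.75°
∠T(j2.1) = 90.00° − 3.75° = 86.25°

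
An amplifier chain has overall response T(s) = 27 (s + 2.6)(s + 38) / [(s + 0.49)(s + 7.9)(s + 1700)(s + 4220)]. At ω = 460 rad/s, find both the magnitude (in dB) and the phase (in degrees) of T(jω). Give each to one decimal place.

|T| = -108.8 dB, ∠T = -25.4°

|j460 + 2.6| = √(460² + 2.6²) = 460
|j460 + 38| = √(460² + 38²) = 461.6
|j460 + 0.49| = √(460² + 0.49²) = 460
|j460 + 7.9| = √(460² + 7.9²) = 460.1
|j460 + 1700| = √(460² + 1700²) = 1761
|j460 + 4220| = √(460² + 4220²) = 4245
|T(j460)| = 27 × 460 × 461.6 / (460 × 460.1 × 1761 × 4245) = 3.6234e-06
20 log₁₀(3.6234e-06) = -108.82 dB
∠(j460 + 2.6) = arctan(460/2.6) = 89.68°
∠(j460 + 38) = arctan(460/38) = 85.28°
∠(j460 + 0.49) = arctan(460/0.49) = 89.94°
∠(j460 + 7.9) = arctan(460/7.9) = 89.02°
∠(j460 + 1700) = arctan(460/1700) = 15.14°
∠(j460 + 4220) = arctan(460/4220) = 6.22°
∠T(j460) = 89.68° + 85.28° − (89.94° + 89.02° + 15.14° + 6.22°) = -25.36°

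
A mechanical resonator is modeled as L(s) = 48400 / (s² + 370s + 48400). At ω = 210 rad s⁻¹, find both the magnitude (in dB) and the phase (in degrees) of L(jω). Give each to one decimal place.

|(j210)² + 370(j210) + 48400| = |4300 + j77700| = 7.782e+04
|L(j210)| = 48400 / 7.782e+04 = 0.62196
20 log₁₀(0.62196) = -4.12 dB
∠[(j210)² + 370(j210) + 48400] = ∠[4300 + j77700] = 86.83°
∠L(j210) = −86.83° = -86.83°

|L| = -4.1 dB, ∠L = -86.8°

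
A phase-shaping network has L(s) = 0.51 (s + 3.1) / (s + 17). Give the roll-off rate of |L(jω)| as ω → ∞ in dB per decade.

With 1 zero and 1 pole, the high-frequency asymptotic slope is 20 × (1 − 1) = 0 dB/decade.

0 dB/decade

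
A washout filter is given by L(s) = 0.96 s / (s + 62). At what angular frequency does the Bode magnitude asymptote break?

The single real pole at s = −62 gives a corner at ω = 62 rad/s.

62 rad/s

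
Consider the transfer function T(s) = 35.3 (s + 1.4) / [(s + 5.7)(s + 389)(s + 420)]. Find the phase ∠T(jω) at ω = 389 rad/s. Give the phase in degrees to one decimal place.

-87.2 deg

∠(j389 + 1.4) = arctan(389/1.4) = 89.79°
∠(j389 + 5.7) = arctan(389/5.7) = 89.16°
∠(j389 + 389) = arctan(389/389) = 45.00°
∠(j389 + 420) = arctan(389/420) = 42.81°
∠T(j389) = 89.79° − (89.16° + 45.00° + 42.81°) = -87.17°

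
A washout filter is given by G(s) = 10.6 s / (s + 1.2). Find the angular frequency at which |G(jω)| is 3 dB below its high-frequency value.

1.2 rad s⁻¹

For a single-pole high-pass, the −3 dB point is at the pole: ω = 1.2 rad s⁻¹.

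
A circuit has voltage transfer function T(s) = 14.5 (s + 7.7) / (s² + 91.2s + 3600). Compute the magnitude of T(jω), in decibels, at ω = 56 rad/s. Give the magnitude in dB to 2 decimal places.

|j56 + 7.7| = √(56² + 7.7²) = 56.53
|(j56)² + 91.2(j56) + 3600| = |464 + j5107.2| = 5128
|T(j56)| = 14.5 × 56.53 / 5128 = 0.15983
20 log₁₀(0.15983) = -15.927 dB

-15.93 dB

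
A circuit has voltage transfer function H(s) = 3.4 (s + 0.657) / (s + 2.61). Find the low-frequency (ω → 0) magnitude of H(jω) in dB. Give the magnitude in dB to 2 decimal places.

H(0) = 3.4 × 0.657 / 2.61 = 0.85586
20 log₁₀(0.85586) = -1.352 dB

-1.35 dB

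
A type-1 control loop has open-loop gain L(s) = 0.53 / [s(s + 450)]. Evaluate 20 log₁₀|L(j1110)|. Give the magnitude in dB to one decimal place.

-128.0 dB

|j1110 + 450| = √(1110² + 450²) = 1198
|j1110| = 1110
|L(j1110)| = 0.53 / (1198 × 1110) = 3.9865e-07
20 log₁₀(3.9865e-07) = -127.99 dB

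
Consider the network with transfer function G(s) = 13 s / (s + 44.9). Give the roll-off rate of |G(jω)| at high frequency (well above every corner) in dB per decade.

0 dB/decade

With 1 zero and 1 pole, the high-frequency asymptotic slope is 20 × (1 − 1) = 0 dB/decade.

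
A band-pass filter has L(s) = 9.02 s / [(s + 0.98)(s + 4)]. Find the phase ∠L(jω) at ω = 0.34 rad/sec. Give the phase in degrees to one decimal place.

∠(j0.34) = 90.00°
∠(j0.34 + 0.98) = arctan(0.34/0.98) = 19.13°
∠(j0.34 + 4) = arctan(0.34/4) = 4.86°
∠L(j0.34) = 90.00° − (19.13° + 4.86°) = 66.01°

66.0°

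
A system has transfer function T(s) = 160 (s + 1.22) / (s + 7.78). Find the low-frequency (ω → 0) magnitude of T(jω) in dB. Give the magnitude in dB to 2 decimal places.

27.99 dB

T(0) = 160 × 1.22 / 7.78 = 25.09
20 log₁₀(25.09) = 27.990 dB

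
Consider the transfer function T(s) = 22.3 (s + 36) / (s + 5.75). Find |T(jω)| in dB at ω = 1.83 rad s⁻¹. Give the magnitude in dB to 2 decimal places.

42.49 dB

|j1.83 + 36| = √(1.83² + 36²) = 36.05
|j1.83 + 5.75| = √(1.83² + 5.75²) = 6.034
|T(j1.83)| = 22.3 × 36.05 / 6.034 = 133.21
20 log₁₀(133.21) = 42.491 dB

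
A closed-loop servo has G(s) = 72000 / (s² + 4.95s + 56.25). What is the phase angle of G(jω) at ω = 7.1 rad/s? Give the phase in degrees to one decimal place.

-80.6°

∠[(j7.1)² + 4.95(j7.1) + 56.25] = ∠[5.84 + j35.145] = 80.57°
∠G(j7.1) = −80.57° = -80.57°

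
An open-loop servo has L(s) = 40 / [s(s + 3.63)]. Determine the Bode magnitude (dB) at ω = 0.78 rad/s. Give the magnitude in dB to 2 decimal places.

|j0.78 + 3.63| = √(0.78² + 3.63²) = 3.713
|j0.78| = 0.78
|L(j0.78)| = 40 / (3.713 × 0.78) = 13.812
20 log₁₀(13.812) = 22.805 dB

22.81 dB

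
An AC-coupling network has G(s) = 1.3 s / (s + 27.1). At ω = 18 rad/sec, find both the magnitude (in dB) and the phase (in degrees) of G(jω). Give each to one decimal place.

|j18| = 18
|j18 + 27.1| = √(18² + 27.1²) = 32.53
|G(j18)| = 1.3 × 18 / 32.53 = 0.71926
20 log₁₀(0.71926) = -2.86 dB
∠(j18) = 90.00°
∠(j18 + 27.1) = arctan(18/27.1) = 33.59°
∠G(j18) = 90.00° − 33.59° = 56.41°

|G| = -2.9 dB, ∠G = 56.4°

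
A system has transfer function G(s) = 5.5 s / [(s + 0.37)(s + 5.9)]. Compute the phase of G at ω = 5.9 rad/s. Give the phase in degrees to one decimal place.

∠(j5.9) = 90.00°
∠(j5.9 + 0.37) = arctan(5.9/0.37) = 86.41°
∠(j5.9 + 5.9) = arctan(5.9/5.9) = 45.00°
∠G(j5.9) = 90.00° − (86.41° + 45.00°) = -41.41°

-41.4°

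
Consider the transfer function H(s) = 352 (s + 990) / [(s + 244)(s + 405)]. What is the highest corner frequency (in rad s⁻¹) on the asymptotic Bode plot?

990 rad s⁻¹

Break frequencies occur at each pole and zero magnitude: 244 rad s⁻¹, 405 rad s⁻¹, 990 rad s⁻¹.
The highest is 990 rad s⁻¹.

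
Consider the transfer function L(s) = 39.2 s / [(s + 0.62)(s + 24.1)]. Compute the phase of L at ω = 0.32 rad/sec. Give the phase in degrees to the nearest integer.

∠(j0.32) = 90.00°
∠(j0.32 + 0.62) = arctan(0.32/0.62) = 27.30°
∠(j0.32 + 24.1) = arctan(0.32/24.1) = 0.76°
∠L(j0.32) = 90.00° − (27.30° + 0.76°) = 61.94°

62°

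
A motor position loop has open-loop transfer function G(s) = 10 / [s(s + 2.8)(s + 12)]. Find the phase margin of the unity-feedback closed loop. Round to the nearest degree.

Gain crossover: |G(jω)| = 1 at ω ≈ 0.296 rad s⁻¹.
∠G(j0.296) = −90° − arctan(0.296/2.8) − arctan(0.296/12) ≈ -97.44°
PM = 180° + (-97.44°) = 82.56°

83°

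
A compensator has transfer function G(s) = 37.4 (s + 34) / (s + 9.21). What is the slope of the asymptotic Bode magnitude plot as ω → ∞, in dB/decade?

With 1 zero and 1 pole, the high-frequency asymptotic slope is 20 × (1 − 1) = 0 dB/decade.

0 dB/decade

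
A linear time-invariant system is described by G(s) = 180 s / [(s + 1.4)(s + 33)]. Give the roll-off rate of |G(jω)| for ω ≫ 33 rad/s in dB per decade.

With 1 zero and 2 poles, the high-frequency asymptotic slope is 20 × (1 − 2) = -20 dB/decade.

-20 dB/decade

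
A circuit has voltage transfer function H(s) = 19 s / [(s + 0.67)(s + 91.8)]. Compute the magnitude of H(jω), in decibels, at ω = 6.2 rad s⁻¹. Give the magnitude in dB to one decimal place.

-13.8 dB

|j6.2| = 6.2
|j6.2 + 0.67| = √(6.2² + 0.67²) = 6.236
|j6.2 + 91.8| = √(6.2² + 91.8²) = 92.01
|H(j6.2)| = 19 × 6.2 / (6.236 × 92.01) = 0.20531
20 log₁₀(0.20531) = -13.75 dB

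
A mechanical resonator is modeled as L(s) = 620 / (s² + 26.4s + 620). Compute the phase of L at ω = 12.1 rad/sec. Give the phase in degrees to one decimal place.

∠[(j12.1)² + 26.4(j12.1) + 620] = ∠[473.59 + j319.44] = 34.00°
∠L(j12.1) = −34.00° = -34.00°

-34.0°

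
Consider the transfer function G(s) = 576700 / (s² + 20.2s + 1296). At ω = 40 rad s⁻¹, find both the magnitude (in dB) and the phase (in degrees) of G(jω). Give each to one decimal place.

|(j40)² + 20.2(j40) + 1296| = |-304 + j808| = 863.3
|G(j40)| = 576700 / 863.3 = 668.02
20 log₁₀(668.02) = 56.50 dB
∠[(j40)² + 20.2(j40) + 1296] = ∠[-304 + j808] = 110.62°
∠G(j40) = −110.62° = -110.62°

|G| = 56.5 dB, ∠G = -110.6 deg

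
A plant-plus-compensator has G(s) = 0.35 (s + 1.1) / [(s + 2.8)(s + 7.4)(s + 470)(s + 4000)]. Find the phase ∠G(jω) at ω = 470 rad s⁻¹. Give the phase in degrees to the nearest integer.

∠(j470 + 1.1) = arctan(470/1.1) = 89.87°
∠(j470 + 2.8) = arctan(470/2.8) = 89.66°
∠(j470 + 7.4) = arctan(470/7.4) = 89.10°
∠(j470 + 470) = arctan(470/470) = 45.00°
∠(j470 + 4000) = arctan(470/4000) = 6.70°
∠G(j470) = 89.87° − (89.66° + 89.10° + 45.00° + 6.70°) = -140.59°

-141 deg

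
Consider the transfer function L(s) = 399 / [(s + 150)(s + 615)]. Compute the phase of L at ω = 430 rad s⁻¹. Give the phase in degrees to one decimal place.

-105.7°

∠(j430 + 150) = arctan(430/150) = 70.77°
∠(j430 + 615) = arctan(430/615) = 34.96°
∠L(j430) = − (70.77° + 34.96°) = -105.73°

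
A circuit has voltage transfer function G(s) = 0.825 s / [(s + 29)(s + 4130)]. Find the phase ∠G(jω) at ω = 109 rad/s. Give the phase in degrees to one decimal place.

13.4°

∠(j109) = 90.00°
∠(j109 + 29) = arctan(109/29) = 75.10°
∠(j109 + 4130) = arctan(109/4130) = 1.51°
∠G(j109) = 90.00° − (75.10° + 1.51°) = 13.39°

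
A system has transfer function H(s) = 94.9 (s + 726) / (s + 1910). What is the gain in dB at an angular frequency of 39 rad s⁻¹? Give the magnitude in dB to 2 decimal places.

|j39 + 726| = √(39² + 726²) = 727
|j39 + 1910| = √(39² + 1910²) = 1910
|H(j39)| = 94.9 × 727 / 1910 = 36.116
20 log₁₀(36.116) = 31.154 dB

31.15 dB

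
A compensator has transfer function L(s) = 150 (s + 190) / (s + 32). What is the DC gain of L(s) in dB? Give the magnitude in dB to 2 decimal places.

58.99 dB

L(0) = 150 × 190 / 32 = 890.62
20 log₁₀(890.62) = 58.994 dB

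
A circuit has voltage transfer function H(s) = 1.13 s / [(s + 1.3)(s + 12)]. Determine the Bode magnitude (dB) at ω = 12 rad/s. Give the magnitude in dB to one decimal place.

|j12| = 12
|j12 + 1.3| = √(12² + 1.3²) = 12.07
|j12 + 12| = √(12² + 12²) = 16.97
|H(j12)| = 1.13 × 12 / (12.07 × 16.97) = 0.066199
20 log₁₀(0.066199) = -23.58 dB

-23.6 dB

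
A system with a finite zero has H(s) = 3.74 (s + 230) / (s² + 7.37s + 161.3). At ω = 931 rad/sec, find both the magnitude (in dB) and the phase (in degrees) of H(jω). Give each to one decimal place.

|H| = -47.7 dB, ∠H = -103.4°

|j931 + 230| = √(931² + 230²) = 959
|(j931)² + 7.37(j931) + 161.3| = |-8.666e+05 + j6861.5| = 8.666e+05
|H(j931)| = 3.74 × 959 / 8.666e+05 = 0.0041386
20 log₁₀(0.0041386) = -47.66 dB
∠(j931 + 230) = arctan(931/230) = 76.12°
∠[(j931)² + 7.37(j931) + 161.3] = ∠[-8.666e+05 + j6861.5] = 179.55°
∠H(j931) = 76.12° − 179.55° = -103.42°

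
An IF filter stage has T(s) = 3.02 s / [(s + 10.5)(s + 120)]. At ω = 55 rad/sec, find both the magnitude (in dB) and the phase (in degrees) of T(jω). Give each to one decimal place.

|T| = -33.0 dB, ∠T = -13.8°

|j55| = 55
|j55 + 10.5| = √(55² + 10.5²) = 55.99
|j55 + 120| = √(55² + 120²) = 132
|T(j55)| = 3.02 × 55 / (55.99 × 132) = 0.022472
20 log₁₀(0.022472) = -32.97 dB
∠(j55) = 90.00°
∠(j55 + 10.5) = arctan(55/10.5) = 79.19°
∠(j55 + 120) = arctan(55/120) = 24.62°
∠T(j55) = 90.00° − (79.19° + 24.62°) = -13.82°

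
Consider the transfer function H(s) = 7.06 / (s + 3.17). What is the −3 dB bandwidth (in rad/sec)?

3.17 rad/sec

For a single-pole low-pass, the −3 dB point is at the pole: ω = 3.17 rad/sec.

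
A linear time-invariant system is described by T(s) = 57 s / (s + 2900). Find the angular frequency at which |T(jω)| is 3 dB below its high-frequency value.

2900 rad s⁻¹

For a single-pole high-pass, the −3 dB point is at the pole: ω = 2900 rad s⁻¹.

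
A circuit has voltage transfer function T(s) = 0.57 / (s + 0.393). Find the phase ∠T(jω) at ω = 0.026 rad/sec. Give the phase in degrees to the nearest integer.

∠(j0.026 + 0.393) = arctan(0.026/0.393) = 3.79°
∠T(j0.026) = −3.79° = -3.79°

-4 deg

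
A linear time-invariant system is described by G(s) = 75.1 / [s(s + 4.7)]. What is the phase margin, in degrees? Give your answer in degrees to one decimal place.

30.3°

Gain crossover: |G(jω)| = 1 at ω ≈ 8.05 rad/s.
∠G(j8.05) = −90° − arctan(8.05/4.7) ≈ -149.73°
PM = 180° + (-149.73°) = 30.27°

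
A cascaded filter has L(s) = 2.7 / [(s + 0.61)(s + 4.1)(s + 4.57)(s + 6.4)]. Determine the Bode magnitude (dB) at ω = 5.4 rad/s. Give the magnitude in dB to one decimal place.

|j5.4 + 0.61| = √(5.4² + 0.61²) = 5.434
|j5.4 + 4.1| = √(5.4² + 4.1²) = 6.78
|j5.4 + 4.57| = √(5.4² + 4.57²) = 7.074
|j5.4 + 6.4| = √(5.4² + 6.4²) = 8.374
|L(j5.4)| = 2.7 / (5.434 × 6.78 × 7.074 × 8.374) = 0.001237
20 log₁₀(0.001237) = -58.15 dB

-58.2 dB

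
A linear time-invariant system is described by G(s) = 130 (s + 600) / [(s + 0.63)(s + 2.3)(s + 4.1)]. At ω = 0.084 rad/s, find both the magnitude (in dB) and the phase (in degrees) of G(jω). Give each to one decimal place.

|G| = 82.3 dB, ∠G = -10.9°

|j0.084 + 600| = √(0.084² + 600²) = 600
|j0.084 + 0.63| = √(0.084² + 0.63²) = 0.6356
|j0.084 + 2.3| = √(0.084² + 2.3²) = 2.302
|j0.084 + 4.1| = √(0.084² + 4.1²) = 4.101
|G(j0.084)| = 130 × 600 / (0.6356 × 2.302 × 4.101) = 13003
20 log₁₀(13003) = 82.28 dB
∠(j0.084 + 600) = arctan(0.084/600) = 0.01°
∠(j0.084 + 0.63) = arctan(0.084/0.63) = 7.59°
∠(j0.084 + 2.3) = arctan(0.084/2.3) = 2.09°
∠(j0.084 + 4.1) = arctan(0.084/4.1) = 1.17°
∠G(j0.084) = 0.01° − (7.59° + 2.09° + 1.17°) = -10.85°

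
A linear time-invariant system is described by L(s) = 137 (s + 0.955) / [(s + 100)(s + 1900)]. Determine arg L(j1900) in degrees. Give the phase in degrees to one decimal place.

-42.0°

∠(j1900 + 0.955) = arctan(1900/0.955) = 89.97°
∠(j1900 + 100) = arctan(1900/100) = 86.99°
∠(j1900 + 1900) = arctan(1900/1900) = 45.00°
∠L(j1900) = 89.97° − (86.99° + 45.00°) = -42.02°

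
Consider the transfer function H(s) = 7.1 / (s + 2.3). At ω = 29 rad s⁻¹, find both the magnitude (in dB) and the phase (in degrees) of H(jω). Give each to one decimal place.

|j29 + 2.3| = √(29² + 2.3²) = 29.09
|H(j29)| = 7.1 / 29.09 = 0.24406
20 log₁₀(0.24406) = -12.25 dB
∠(j29 + 2.3) = arctan(29/2.3) = 85.47°
∠H(j29) = −85.47° = -85.47°

|H| = -12.3 dB, ∠H = -85.5°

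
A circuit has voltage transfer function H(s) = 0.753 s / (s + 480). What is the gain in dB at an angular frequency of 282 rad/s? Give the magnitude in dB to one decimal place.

-8.4 dB

|j282| = 282
|j282 + 480| = √(282² + 480²) = 556.7
|H(j282)| = 0.753 × 282 / 556.7 = 0.38143
20 log₁₀(0.38143) = -8.37 dB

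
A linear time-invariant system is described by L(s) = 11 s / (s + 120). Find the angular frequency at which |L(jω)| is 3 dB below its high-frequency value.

For a single-pole high-pass, the −3 dB point is at the pole: ω = 120 rad/s.

120 rad/s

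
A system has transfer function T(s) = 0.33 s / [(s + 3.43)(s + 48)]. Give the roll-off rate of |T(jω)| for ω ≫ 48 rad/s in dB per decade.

With 1 zero and 2 poles, the high-frequency asymptotic slope is 20 × (1 − 2) = -20 dB/decade.

-20 dB/decade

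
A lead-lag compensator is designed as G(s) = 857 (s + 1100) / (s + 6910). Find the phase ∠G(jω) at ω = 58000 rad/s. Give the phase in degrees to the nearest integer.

∠(j58000 + 1100) = arctan(58000/1100) = 88.91°
∠(j58000 + 6910) = arctan(58000/6910) = 83.21°
∠G(j58000) = 88.91° − 83.21° = 5.71°

6°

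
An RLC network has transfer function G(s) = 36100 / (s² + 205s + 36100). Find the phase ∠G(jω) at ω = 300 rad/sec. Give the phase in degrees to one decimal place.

∠[(j300)² + 205(j300) + 36100] = ∠[-53900 + j61500] = 131.23°
∠G(j300) = −131.23° = -131.23°

-131.2°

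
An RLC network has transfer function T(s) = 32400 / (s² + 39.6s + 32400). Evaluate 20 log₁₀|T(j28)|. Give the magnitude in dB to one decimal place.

0.2 dB

|(j28)² + 39.6(j28) + 32400| = |31616 + j1108.8| = 3.164e+04
|T(j28)| = 32400 / 3.164e+04 = 1.0242
20 log₁₀(1.0242) = 0.21 dB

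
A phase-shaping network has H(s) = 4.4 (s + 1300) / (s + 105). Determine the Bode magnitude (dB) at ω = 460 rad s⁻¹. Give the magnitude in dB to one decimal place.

22.2 dB

|j460 + 1300| = √(460² + 1300²) = 1379
|j460 + 105| = √(460² + 105²) = 471.8
|H(j460)| = 4.4 × 1379 / 471.8 = 12.86
20 log₁₀(12.86) = 22.18 dB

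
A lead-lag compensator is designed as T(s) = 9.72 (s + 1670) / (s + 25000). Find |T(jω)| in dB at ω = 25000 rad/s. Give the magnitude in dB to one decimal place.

16.8 dB

|j25000 + 1670| = √(25000² + 1670²) = 2.506e+04
|j25000 + 25000| = √(25000² + 25000²) = 3.536e+04
|T(j25000)| = 9.72 × 2.506e+04 / 3.536e+04 = 6.8884
20 log₁₀(6.8884) = 16.76 dB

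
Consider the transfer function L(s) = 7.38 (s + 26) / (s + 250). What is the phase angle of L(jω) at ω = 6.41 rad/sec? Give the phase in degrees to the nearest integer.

12°

∠(j6.41 + 26) = arctan(6.41/26) = 13.85°
∠(j6.41 + 250) = arctan(6.41/250) = 1.47°
∠L(j6.41) = 13.85° − 1.47° = 12.38°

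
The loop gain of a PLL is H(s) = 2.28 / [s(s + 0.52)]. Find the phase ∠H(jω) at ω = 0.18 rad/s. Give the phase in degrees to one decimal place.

∠(j0.18 + 0.52) = arctan(0.18/0.52) = 19.09°
∠(j0.18) = 90.00°
∠H(j0.18) = − (19.09° + 90.00°) = -109.09°

-109.1 deg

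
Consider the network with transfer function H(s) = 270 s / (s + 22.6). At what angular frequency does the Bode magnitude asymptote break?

22.6 rad/sec

The single real pole at s = −22.6 gives a corner at ω = 22.6 rad/sec.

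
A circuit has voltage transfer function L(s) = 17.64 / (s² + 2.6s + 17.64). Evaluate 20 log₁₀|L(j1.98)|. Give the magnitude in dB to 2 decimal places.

1.61 dB

|(j1.98)² + 2.6(j1.98) + 17.64| = |13.72 + j5.148| = 14.65
|L(j1.98)| = 17.64 / 14.65 = 1.2038
20 log₁₀(1.2038) = 1.611 dB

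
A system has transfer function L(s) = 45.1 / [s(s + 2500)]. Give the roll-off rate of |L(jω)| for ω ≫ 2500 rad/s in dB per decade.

With 0 zeros and 2 poles, the high-frequency asymptotic slope is 20 × (0 − 2) = -40 dB/decade.

-40 dB/decade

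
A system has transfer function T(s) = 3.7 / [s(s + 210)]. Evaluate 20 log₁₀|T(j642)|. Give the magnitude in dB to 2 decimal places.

|j642 + 210| = √(642² + 210²) = 675.5
|j642| = 642
|T(j642)| = 3.7 / (675.5 × 642) = 8.5322e-06
20 log₁₀(8.5322e-06) = -101.379 dB

-101.38 dB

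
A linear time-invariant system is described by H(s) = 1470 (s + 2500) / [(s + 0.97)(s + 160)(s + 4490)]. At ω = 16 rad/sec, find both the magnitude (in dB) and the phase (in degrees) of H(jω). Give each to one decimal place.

|H| = -10.0 dB, ∠H = -92.1°

|j16 + 2500| = √(16² + 2500²) = 2500
|j16 + 0.97| = √(16² + 0.97²) = 16.03
|j16 + 160| = √(16² + 160²) = 160.8
|j16 + 4490| = √(16² + 4490²) = 4490
|H(j16)| = 1470 × 2500 / (16.03 × 160.8 × 4490) = 0.31756
20 log₁₀(0.31756) = -9.96 dB
∠(j16 + 2500) = arctan(16/2500) = 0.37°
∠(j16 + 0.97) = arctan(16/0.97) = 86.53°
∠(j16 + 160) = arctan(16/160) = 5.71°
∠(j16 + 4490) = arctan(16/4490) = 0.20°
∠H(j16) = 0.37° − (86.53° + 5.71° + 0.20°) = -92.08°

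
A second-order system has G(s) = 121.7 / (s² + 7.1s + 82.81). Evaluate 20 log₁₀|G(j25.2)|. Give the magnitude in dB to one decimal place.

|(j25.2)² + 7.1(j25.2) + 82.81| = |-552.23 + j178.92| = 580.5
|G(j25.2)| = 121.7 / 580.5 = 0.20965
20 log₁₀(0.20965) = -13.57 dB

-13.6 dB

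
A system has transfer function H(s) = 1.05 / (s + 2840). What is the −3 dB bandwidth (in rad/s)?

For a single-pole low-pass, the −3 dB point is at the pole: ω = 2840 rad/s.

2840 rad/s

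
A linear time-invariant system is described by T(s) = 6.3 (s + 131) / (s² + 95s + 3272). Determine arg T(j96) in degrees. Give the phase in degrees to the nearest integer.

-87°

∠(j96 + 131) = arctan(96/131) = 36.23°
∠[(j96)² + 95(j96) + 3272] = ∠[-5944 + j9120] = 123.09°
∠T(j96) = 36.23° − 123.09° = -86.86°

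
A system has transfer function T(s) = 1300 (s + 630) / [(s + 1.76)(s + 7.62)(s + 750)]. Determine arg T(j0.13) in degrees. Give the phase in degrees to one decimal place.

∠(j0.13 + 630) = arctan(0.13/630) = 0.01°
∠(j0.13 + 1.76) = arctan(0.13/1.76) = 4.22°
∠(j0.13 + 7.62) = arctan(0.13/7.62) = 0.98°
∠(j0.13 + 750) = arctan(0.13/750) = 0.01°
∠T(j0.13) = 0.01° − (4.22° + 0.98° + 0.01°) = -5.20°

-5.2°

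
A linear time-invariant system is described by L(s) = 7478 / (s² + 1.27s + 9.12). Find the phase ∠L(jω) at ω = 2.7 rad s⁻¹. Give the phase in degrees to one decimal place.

-61.9 deg

∠[(j2.7)² + 1.27(j2.7) + 9.12] = ∠[1.83 + j3.429] = 61.91°
∠L(j2.7) = −61.91° = -61.91°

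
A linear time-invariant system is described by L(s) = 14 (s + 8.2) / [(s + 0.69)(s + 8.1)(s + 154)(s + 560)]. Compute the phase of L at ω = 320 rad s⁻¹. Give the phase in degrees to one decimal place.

-183.9°

∠(j320 + 8.2) = arctan(320/8.2) = 88.53°
∠(j320 + 0.69) = arctan(320/0.69) = 89.88°
∠(j320 + 8.1) = arctan(320/8.1) = 88.55°
∠(j320 + 154) = arctan(320/154) = 64.30°
∠(j320 + 560) = arctan(320/560) = 29.74°
∠L(j320) = 88.53° − (89.88° + 88.55° + 64.30° + 29.74°) = -183.94°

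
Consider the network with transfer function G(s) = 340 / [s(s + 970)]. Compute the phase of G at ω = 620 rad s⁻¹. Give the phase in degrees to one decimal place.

∠(j620 + 970) = arctan(620/970) = 32.59°
∠(j620) = 90.00°
∠G(j620) = − (32.59° + 90.00°) = -122.59°

-122.6°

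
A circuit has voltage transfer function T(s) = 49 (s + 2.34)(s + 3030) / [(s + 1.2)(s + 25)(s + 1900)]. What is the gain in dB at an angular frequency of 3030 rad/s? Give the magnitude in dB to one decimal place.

|j3030 + 2.34| = √(3030² + 2.34²) = 3030
|j3030 + 3030| = √(3030² + 3030²) = 4285
|j3030 + 1.2| = √(3030² + 1.2²) = 3030
|j3030 + 25| = √(3030² + 25²) = 3030
|j3030 + 1900| = √(3030² + 1900²) = 3576
|T(j3030)| = 49 × 3030 × 4285 / (3030 × 3030 × 3576) = 0.019375
20 log₁₀(0.019375) = -34.26 dB

-34.3 dB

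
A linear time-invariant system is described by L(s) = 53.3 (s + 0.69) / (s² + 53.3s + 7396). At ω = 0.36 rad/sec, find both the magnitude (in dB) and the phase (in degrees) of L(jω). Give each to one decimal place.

|L| = -45.0 dB, ∠L = 27.4 deg

|j0.36 + 0.69| = √(0.36² + 0.69²) = 0.7783
|(j0.36)² + 53.3(j0.36) + 7396| = |7395.9 + j19.188| = 7396
|L(j0.36)| = 53.3 × 0.7783 / 7396 = 0.0056087
20 log₁₀(0.0056087) = -45.02 dB
∠(j0.36 + 0.69) = arctan(0.36/0.69) = 27.55°
∠[(j0.36)² + 53.3(j0.36) + 7396] = ∠[7395.9 + j19.188] = 0.15°
∠L(j0.36) = 27.55° − 0.15° = 27.40°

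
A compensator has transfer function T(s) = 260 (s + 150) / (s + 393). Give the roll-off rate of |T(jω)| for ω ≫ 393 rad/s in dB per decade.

With 1 zero and 1 pole, the high-frequency asymptotic slope is 20 × (1 − 1) = 0 dB/decade.

0 dB/decade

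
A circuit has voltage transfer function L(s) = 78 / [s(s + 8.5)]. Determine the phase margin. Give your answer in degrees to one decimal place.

Gain crossover: |L(jω)| = 1 at ω ≈ 7.06 rad/s.
∠L(j7.06) = −90° − arctan(7.06/8.5) ≈ -129.71°
PM = 180° + (-129.71°) = 50.29°

50.3 deg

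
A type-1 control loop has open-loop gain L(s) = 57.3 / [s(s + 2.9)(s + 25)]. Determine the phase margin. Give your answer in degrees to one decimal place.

Gain crossover: |L(jω)| = 1 at ω ≈ 0.764 rad/s.
∠L(j0.764) = −90° − arctan(0.764/2.9) − arctan(0.764/25) ≈ -106.51°
PM = 180° + (-106.51°) = 73.49°

73.5°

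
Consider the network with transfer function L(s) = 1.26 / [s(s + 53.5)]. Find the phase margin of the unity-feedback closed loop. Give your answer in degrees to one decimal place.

Gain crossover: |L(jω)| = 1 at ω ≈ 0.0236 rad s⁻¹.
∠L(j0.0236) = −90° − arctan(0.0236/53.5) ≈ -90.03°
PM = 180° + (-90.03°) = 89.97°

90.0°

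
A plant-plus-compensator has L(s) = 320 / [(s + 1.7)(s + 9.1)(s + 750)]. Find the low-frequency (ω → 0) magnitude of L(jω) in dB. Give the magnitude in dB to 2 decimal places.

L(0) = 320 / (1.7 × 9.1 × 750) = 0.02758
20 log₁₀(0.02758) = -31.188 dB

-31.19 dB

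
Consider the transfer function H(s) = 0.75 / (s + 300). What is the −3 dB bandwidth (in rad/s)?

For a single-pole low-pass, the −3 dB point is at the pole: ω = 300 rad/s.

300 rad/s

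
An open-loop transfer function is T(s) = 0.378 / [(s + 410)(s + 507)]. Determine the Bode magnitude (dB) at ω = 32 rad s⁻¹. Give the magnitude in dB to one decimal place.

|j32 + 410| = √(32² + 410²) = 411.2
|j32 + 507| = √(32² + 507²) = 508
|T(j32)| = 0.378 / (411.2 × 508) = 1.8093e-06
20 log₁₀(1.8093e-06) = -114.85 dB

-114.8 dB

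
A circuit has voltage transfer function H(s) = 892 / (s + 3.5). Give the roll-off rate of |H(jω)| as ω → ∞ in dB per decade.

With 0 zeros and 1 pole, the high-frequency asymptotic slope is 20 × (0 − 1) = -20 dB/decade.

-20 dB/decade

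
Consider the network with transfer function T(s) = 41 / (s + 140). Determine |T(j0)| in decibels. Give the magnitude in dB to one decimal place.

-10.7 dB

T(0) = 41 / 140 = 0.29286
20 log₁₀(0.29286) = -10.67 dB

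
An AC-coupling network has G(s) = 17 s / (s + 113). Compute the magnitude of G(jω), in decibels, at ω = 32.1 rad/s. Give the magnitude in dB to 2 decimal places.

|j32.1| = 32.1
|j32.1 + 113| = √(32.1² + 113²) = 117.5
|G(j32.1)| = 17 × 32.1 / 117.5 = 4.6454
20 log₁₀(4.6454) = 13.340 dB

13.34 dB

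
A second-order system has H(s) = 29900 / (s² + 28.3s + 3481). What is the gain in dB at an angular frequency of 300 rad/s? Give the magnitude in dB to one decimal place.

|(j300)² + 28.3(j300) + 3481| = |-86519 + j8490| = 8.693e+04
|H(j300)| = 29900 / 8.693e+04 = 0.34394
20 log₁₀(0.34394) = -9.27 dB

-9.3 dB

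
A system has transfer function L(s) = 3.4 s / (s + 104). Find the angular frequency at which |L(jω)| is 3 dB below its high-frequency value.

104 rad/s

For a single-pole high-pass, the −3 dB point is at the pole: ω = 104 rad/s.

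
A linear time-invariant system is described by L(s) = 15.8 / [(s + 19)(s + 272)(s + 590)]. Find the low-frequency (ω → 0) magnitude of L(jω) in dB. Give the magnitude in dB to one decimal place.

L(0) = 15.8 / (19 × 272 × 590) = 5.1818e-06
20 log₁₀(5.1818e-06) = -105.71 dB

-105.7 dB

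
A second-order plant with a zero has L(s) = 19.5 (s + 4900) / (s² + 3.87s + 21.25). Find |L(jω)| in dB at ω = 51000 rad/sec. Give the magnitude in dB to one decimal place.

-68.3 dB

|j51000 + 4900| = √(51000² + 4900²) = 5.123e+04
|(j51000)² + 3.87(j51000) + 21.25| = |-2.601e+09 + j1.9737e+05| = 2.601e+09
|L(j51000)| = 19.5 × 5.123e+04 / 2.601e+09 = 0.00038411
20 log₁₀(0.00038411) = -68.31 dB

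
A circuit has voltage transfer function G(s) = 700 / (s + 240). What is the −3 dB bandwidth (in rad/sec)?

240 rad/sec

For a single-pole low-pass, the −3 dB point is at the pole: ω = 240 rad/sec.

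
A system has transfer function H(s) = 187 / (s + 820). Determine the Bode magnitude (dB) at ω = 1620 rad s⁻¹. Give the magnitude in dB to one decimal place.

-19.7 dB

|j1620 + 820| = √(1620² + 820²) = 1816
|H(j1620)| = 187 / 1816 = 0.10299
20 log₁₀(0.10299) = -19.74 dB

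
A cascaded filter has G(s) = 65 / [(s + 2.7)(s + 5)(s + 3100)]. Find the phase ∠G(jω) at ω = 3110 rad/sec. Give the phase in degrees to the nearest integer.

∠(j3110 + 2.7) = arctan(3110/2.7) = 89.95°
∠(j3110 + 5) = arctan(3110/5) = 89.91°
∠(j3110 + 3100) = arctan(3110/3100) = 45.09°
∠G(j3110) = − (89.95° + 89.91° + 45.09°) = -224.95°

-225 deg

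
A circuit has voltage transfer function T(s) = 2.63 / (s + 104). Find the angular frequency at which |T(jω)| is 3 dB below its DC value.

104 rad/s

For a single-pole low-pass, the −3 dB point is at the pole: ω = 104 rad/s.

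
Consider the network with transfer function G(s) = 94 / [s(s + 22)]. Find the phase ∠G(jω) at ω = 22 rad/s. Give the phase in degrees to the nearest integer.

-135°

∠(j22 + 22) = arctan(22/22) = 45.00°
∠(j22) = 90.00°
∠G(j22) = − (45.00° + 90.00°) = -135.00°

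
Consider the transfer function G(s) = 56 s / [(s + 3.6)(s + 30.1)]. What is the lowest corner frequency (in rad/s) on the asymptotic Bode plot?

3.6 rad/s

Break frequencies occur at each pole and zero magnitude: 3.6 rad/s, 30.1 rad/s.
The lowest is 3.6 rad/s.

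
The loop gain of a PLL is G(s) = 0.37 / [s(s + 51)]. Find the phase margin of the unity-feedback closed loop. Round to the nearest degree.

Gain crossover: |G(jω)| = 1 at ω ≈ 0.00725 rad/s.
∠G(j0.00725) = −90° − arctan(0.00725/51) ≈ -90.01°
PM = 180° + (-90.01°) = 89.99°

90°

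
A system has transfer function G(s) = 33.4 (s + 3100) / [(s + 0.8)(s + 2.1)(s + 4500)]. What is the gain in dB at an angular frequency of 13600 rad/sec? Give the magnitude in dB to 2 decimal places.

-135.10 dB

|j13600 + 3100| = √(13600² + 3100²) = 1.395e+04
|j13600 + 0.8| = √(13600² + 0.8²) = 1.36e+04
|j13600 + 2.1| = √(13600² + 2.1²) = 1.36e+04
|j13600 + 4500| = √(13600² + 4500²) = 1.433e+04
|G(j13600)| = 33.4 × 1.395e+04 / (1.36e+04 × 1.36e+04 × 1.433e+04) = 1.7584e-07
20 log₁₀(1.7584e-07) = -135.098 dB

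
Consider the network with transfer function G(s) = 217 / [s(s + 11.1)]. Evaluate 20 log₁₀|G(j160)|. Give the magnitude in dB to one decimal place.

|j160 + 11.1| = √(160² + 11.1²) = 160.4
|j160| = 160
|G(j160)| = 217 / (160.4 × 160) = 0.0084562
20 log₁₀(0.0084562) = -41.46 dB

-41.5 dB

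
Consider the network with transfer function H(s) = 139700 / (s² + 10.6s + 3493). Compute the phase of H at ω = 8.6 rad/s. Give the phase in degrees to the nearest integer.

∠[(j8.6)² + 10.6(j8.6) + 3493] = ∠[3419 + j91.16] = 1.53°
∠H(j8.6) = −1.53° = -1.53°

-2°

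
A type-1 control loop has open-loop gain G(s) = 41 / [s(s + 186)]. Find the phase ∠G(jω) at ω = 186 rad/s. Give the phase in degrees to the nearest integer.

∠(j186 + 186) = arctan(186/186) = 45.00°
∠(j186) = 90.00°
∠G(j186) = − (45.00° + 90.00°) = -135.00°

-135°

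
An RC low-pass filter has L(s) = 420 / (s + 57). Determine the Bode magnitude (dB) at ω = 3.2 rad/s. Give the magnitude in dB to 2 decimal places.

|j3.2 + 57| = √(3.2² + 57²) = 57.09
|L(j3.2)| = 420 / 57.09 = 7.3568
20 log₁₀(7.3568) = 17.334 dB

17.33 dB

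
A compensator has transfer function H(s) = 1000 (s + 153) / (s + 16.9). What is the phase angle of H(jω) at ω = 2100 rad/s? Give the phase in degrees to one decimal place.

∠(j2100 + 153) = arctan(2100/153) = 85.83°
∠(j2100 + 16.9) = arctan(2100/16.9) = 89.54°
∠H(j2100) = 85.83° − 89.54° = -3.71°

-3.7°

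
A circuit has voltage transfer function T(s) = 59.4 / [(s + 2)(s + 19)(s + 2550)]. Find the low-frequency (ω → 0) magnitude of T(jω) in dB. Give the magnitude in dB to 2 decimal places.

-64.25 dB

T(0) = 59.4 / (2 × 19 × 2550) = 0.000613
20 log₁₀(0.000613) = -64.251 dB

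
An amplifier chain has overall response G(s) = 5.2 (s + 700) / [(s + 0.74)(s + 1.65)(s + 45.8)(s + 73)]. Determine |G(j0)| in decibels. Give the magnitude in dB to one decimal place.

G(0) = 5.2 × 700 / (0.74 × 1.65 × 45.8 × 73) = 0.89166
20 log₁₀(0.89166) = -1.00 dB

-1.0 dB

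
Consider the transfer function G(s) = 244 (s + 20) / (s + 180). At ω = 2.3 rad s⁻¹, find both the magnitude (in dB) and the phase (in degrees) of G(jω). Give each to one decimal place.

|G| = 28.7 dB, ∠G = 5.8 deg

|j2.3 + 20| = √(2.3² + 20²) = 20.13
|j2.3 + 180| = √(2.3² + 180²) = 180
|G(j2.3)| = 244 × 20.13 / 180 = 27.288
20 log₁₀(27.288) = 28.72 dB
∠(j2.3 + 20) = arctan(2.3/20) = 6.56°
∠(j2.3 + 180) = arctan(2.3/180) = 0.73°
∠G(j2.3) = 6.56° − 0.73° = 5.83°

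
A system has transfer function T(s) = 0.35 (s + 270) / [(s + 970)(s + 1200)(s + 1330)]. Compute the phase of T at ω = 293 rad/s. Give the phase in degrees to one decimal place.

∠(j293 + 270) = arctan(293/270) = 47.34°
∠(j293 + 970) = arctan(293/970) = 16.81°
∠(j293 + 1200) = arctan(293/1200) = 13.72°
∠(j293 + 1330) = arctan(293/1330) = 12.42°
∠T(j293) = 47.34° − (16.81° + 13.72° + 12.42°) = 4.39°

4.4°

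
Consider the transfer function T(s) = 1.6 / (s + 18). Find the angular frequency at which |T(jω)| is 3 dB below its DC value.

For a single-pole low-pass, the −3 dB point is at the pole: ω = 18 rad/s.

18 rad/s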